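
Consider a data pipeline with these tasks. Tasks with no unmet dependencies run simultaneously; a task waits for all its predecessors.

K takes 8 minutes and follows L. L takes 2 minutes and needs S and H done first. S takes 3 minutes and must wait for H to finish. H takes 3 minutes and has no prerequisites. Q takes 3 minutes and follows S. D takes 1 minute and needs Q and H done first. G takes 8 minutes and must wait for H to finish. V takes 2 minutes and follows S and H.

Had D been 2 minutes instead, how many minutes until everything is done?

Baseline: H→S→L→K = 3+3+2+8 = 16 → 16 minutes.
D has 6 minutes of float (longest path through it is 10).
The critical path is still H→S→L→K; finish is now 16 minutes.

16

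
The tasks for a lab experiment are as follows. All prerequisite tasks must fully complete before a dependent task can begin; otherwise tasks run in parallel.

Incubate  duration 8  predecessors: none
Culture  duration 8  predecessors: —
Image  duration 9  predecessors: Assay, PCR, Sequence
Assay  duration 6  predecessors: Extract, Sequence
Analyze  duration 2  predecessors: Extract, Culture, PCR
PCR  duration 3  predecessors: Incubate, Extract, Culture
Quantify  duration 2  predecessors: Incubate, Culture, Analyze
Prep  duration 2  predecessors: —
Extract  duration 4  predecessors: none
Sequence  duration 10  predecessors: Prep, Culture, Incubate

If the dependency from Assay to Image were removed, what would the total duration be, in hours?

Original critical path: Culture→Sequence→Assay→Image = 8+10+6+9 = 33 ⇒ 33 hours.
Without Assay→Image, Image's earliest start moves from 24 to 18.
The longest chain is now Culture→Sequence→Image = 8+10+9 = 27, so the lab experiment takes 27 hours.

27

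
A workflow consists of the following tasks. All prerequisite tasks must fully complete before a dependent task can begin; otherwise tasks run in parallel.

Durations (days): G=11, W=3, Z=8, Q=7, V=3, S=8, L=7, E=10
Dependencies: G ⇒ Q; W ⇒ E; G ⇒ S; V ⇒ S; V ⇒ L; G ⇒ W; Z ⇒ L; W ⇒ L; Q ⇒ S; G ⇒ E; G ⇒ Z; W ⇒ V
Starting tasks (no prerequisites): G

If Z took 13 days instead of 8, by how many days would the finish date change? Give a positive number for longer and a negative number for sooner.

Critical path before the change: G→Z→L = 11+8+7 = 26 giving 26 days.
Z is on the critical path; changing it to 13 makes that path 31 days.
No other chain overtakes it, so the finish is 31 days.
Change in finish: 31 − 26 = +5 days.

5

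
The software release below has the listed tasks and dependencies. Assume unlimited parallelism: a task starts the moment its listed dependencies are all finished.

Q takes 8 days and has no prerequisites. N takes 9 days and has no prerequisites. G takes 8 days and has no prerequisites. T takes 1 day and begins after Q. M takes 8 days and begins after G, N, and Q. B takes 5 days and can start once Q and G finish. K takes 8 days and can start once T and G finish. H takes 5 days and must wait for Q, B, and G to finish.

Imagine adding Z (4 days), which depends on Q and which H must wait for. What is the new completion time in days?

18

Originally the job takes 18 days.
With Z inserted, H now waits for max(Q, B, G, Z).
New critical path: Q→B→H = 8+5+5 = 18 ⇒ 18 days.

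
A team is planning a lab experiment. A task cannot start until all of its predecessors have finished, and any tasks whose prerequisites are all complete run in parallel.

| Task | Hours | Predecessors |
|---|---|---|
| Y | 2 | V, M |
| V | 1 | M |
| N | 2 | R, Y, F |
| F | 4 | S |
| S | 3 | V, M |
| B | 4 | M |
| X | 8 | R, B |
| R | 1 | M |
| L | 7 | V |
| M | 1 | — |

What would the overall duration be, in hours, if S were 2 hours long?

Actual critical path: M→B→X = 1+4+8 = 13 ⇒ 13 hours.
S is off the critical path — its longest chain is 11 hours, giving 2 of slack.
No other chain overtakes it, so the finish is 13 hours.

13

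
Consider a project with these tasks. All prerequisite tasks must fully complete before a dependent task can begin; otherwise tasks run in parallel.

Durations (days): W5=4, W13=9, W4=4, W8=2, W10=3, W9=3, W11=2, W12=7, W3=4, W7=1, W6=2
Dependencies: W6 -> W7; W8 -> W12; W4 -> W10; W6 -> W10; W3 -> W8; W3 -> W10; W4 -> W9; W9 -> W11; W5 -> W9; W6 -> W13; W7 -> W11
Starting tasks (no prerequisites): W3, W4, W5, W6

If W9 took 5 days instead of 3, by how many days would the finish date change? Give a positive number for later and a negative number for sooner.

Critical path before the change: W3→W8→W12 = 4+2+7 = 13 giving 13 days.
The longest path through W9 is only 9 days, so W9 has float 4.
That remains the longest chain; total 13 days.
Change in finish: 13 − 13 = +0 days.

0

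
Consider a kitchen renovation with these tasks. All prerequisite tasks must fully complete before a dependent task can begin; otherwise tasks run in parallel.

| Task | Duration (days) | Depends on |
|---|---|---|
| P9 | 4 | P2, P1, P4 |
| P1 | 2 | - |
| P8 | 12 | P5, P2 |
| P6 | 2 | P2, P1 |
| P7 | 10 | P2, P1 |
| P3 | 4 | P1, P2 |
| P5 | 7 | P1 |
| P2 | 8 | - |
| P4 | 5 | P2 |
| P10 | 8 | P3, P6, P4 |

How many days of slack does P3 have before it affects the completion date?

Critical path: P1→P5→P8 = 2+7+12 = 21, so the finish is 21 days.
The longest chain containing P3 totals 20 days.
So P3 can slip 13 − 12 = 1 day.

1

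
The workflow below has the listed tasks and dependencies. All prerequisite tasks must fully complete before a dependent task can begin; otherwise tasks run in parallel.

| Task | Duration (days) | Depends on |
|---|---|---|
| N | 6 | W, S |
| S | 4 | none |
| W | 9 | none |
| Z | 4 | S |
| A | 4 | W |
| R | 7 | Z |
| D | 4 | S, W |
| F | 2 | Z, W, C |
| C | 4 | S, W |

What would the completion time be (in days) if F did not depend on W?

Original critical path: S→Z→R = 4+4+7 = 15 ⇒ 15 days.
Dropping W→F doesn't change F's earliest start (13); another predecessor still binds.
The longest chain is now S→Z→R = 4+4+7 = 15, so the plan takes 15 days.

15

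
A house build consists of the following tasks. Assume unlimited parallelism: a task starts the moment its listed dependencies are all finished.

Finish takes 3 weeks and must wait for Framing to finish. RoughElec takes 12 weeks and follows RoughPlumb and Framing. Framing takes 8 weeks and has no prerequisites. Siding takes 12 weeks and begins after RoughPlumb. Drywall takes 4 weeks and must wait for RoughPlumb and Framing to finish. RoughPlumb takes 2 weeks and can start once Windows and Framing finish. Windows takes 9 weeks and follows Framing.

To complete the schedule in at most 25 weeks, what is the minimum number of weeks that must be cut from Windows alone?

Current finish: 31 weeks; target: 25.
Windows is on every critical path, so each week cut from Windows cuts the finish by one (this holds down to a finish of 23).
Need 31 − 25 = 6 weeks off Windows → Windows becomes 3 weeks, finish becomes 25.

6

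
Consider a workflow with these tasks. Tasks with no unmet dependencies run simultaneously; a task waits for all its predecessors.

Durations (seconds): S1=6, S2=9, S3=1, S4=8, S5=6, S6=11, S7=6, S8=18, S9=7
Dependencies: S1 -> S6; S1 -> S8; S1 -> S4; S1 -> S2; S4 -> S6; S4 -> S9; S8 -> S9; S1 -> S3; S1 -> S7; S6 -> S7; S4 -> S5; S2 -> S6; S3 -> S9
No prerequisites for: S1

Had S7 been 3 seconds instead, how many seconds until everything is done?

31

Critical path before the change: S1→S2→S6→S7 = 6+9+11+6 = 32 giving 32 seconds.
Since S7 is critical, the -3 change carries straight to that chain (now 29 seconds).
The binding chain switches to S1→S8→S9 = 6+18+7 = 31; finish 31 seconds.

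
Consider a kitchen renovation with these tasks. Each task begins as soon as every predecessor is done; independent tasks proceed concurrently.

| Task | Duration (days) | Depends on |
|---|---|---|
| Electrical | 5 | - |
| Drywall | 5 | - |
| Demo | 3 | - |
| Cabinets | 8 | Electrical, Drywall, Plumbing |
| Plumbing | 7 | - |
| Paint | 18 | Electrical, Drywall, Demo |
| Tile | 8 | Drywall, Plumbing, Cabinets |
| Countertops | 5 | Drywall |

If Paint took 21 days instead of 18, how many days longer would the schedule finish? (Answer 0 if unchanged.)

Critical path before the change: Electrical→Paint = 5+18 = 23 giving 23 days.
Since Paint is critical, the +3 change carries straight to that chain (now 26 days).
That remains the longest chain; total 26 days.
Change in finish: 26 − 23 = +3 days.

3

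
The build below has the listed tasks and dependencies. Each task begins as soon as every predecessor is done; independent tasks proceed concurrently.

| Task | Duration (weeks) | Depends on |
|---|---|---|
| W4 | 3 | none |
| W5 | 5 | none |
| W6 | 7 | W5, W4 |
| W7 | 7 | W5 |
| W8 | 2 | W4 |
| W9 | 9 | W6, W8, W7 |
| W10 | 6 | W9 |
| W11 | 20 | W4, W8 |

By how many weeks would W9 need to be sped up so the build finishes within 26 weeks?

1

Current finish: 27 weeks; target: 26.
W9 is on every critical path, so each week cut from W9 cuts the finish by one (this holds down to a finish of 25).
Need 27 − 26 = 1 week off W9 → W9 becomes 8 weeks, finish becomes 26.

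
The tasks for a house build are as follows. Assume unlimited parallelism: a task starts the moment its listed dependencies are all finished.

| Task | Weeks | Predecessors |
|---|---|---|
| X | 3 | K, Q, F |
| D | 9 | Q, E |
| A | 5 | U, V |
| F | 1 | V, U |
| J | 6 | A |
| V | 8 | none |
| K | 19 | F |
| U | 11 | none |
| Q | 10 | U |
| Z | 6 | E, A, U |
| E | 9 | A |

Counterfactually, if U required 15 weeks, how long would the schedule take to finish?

The binding path is U→A→E→D = 11+5+9+9 = 34; finish at 34 weeks.
Since U is critical, the +4 change carries straight to that chain (now 38 weeks).
No other chain overtakes it, so the finish is 38 weeks.

38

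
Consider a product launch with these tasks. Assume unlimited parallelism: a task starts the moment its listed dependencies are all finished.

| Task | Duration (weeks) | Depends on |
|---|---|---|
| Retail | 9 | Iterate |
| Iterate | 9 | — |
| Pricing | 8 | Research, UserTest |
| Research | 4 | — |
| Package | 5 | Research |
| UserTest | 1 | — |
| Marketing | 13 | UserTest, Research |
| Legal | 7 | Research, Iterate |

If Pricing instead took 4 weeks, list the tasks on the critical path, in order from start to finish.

Baseline: Iterate→Retail = 9+9 = 18 → 18 weeks.
Pricing is off the critical path — its longest chain is 12 weeks, giving 6 of slack.
The critical path is still Iterate→Retail; finish is now 18 weeks.

Iterate, Retail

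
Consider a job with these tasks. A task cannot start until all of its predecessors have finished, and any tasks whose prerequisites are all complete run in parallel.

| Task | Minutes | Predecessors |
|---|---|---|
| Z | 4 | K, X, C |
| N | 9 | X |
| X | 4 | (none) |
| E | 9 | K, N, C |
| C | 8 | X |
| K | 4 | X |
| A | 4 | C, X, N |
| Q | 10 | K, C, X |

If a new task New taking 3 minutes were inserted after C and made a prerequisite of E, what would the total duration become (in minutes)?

24

Originally the plan takes 22 minutes.
With New inserted, E now waits for max(K, N, C, New).
New critical path: X→C→New→E = 4+8+3+9 = 24 ⇒ 24 minutes.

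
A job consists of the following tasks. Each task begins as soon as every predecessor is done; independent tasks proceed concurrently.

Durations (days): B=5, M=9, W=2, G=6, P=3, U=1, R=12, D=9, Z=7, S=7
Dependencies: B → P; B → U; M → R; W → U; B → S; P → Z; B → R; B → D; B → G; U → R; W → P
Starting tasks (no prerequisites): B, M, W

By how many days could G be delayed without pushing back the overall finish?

10

M→R = 9+12 = 21 sets the makespan at 21 days.
The longest chain containing G totals 11 days.
Float = 21 − 11 = 10.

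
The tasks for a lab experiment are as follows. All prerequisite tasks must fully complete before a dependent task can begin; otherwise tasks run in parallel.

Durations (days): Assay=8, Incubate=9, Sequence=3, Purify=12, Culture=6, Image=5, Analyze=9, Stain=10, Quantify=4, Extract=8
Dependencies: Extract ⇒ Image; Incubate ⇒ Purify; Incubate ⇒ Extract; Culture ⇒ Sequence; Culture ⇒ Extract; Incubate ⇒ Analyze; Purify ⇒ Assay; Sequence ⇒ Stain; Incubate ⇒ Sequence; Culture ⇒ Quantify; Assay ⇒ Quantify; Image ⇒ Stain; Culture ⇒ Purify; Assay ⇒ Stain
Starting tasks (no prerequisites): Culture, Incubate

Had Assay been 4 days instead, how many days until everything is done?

Baseline: Incubate→Purify→Assay→Stain = 9+12+8+10 = 39 → 39 days.
Assay is on the critical path; changing it to 4 makes that path 35 days.
The critical path is still Incubate→Purify→Assay→Stain; finish is now 35 days.

35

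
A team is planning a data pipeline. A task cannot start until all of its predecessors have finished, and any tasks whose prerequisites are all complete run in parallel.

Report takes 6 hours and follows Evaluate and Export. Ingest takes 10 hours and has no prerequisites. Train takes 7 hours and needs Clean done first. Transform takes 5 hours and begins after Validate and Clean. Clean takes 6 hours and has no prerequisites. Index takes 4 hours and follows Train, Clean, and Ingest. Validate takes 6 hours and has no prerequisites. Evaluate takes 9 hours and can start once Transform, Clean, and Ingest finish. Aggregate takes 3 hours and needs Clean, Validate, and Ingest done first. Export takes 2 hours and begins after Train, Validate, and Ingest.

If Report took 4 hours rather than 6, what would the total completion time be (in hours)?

As given, the longest chain is Clean→Transform→Evaluate→Report = 6+5+9+6 = 26, so the finish is 26 hours.
Report is on the critical path; changing it to 4 makes that path 24 hours.
That remains the longest chain; total 24 hours.

24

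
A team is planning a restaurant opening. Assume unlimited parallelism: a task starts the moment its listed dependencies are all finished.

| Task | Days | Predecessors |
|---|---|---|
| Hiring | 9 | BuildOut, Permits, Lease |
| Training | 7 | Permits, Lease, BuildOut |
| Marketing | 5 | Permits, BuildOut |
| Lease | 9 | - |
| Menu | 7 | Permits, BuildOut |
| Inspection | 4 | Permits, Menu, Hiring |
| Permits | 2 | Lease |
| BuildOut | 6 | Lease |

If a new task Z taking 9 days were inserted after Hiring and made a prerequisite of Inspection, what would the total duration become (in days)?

Originally the schedule takes 28 days.
With Z inserted, Inspection now waits for max(Permits, Menu, Hiring, Z).
New critical path: Lease→BuildOut→Hiring→Z→Inspection = 9+6+9+9+4 = 37 ⇒ 37 days.

37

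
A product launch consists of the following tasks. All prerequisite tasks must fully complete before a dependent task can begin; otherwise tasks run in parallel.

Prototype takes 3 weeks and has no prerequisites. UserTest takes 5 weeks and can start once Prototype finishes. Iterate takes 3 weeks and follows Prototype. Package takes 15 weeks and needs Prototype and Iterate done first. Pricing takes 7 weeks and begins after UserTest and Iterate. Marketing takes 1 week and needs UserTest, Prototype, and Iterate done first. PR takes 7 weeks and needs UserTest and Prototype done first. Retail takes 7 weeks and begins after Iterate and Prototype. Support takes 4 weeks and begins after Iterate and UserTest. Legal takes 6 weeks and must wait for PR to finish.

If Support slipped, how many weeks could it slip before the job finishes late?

9

Prototype→UserTest→PR→Legal = 3+5+7+6 = 21 sets the makespan at 21 weeks.
Longest path through Support: 12 weeks (earliest finish 12, latest finish 21).
Slack of Support = 17 − 8 = 9 weeks.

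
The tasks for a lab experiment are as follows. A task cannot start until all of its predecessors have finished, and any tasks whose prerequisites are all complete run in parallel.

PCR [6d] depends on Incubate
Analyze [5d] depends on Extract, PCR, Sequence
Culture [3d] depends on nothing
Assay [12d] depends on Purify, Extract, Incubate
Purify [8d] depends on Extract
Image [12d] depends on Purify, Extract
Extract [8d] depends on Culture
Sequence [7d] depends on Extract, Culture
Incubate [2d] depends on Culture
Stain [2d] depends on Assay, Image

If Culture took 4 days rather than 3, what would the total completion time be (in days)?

34

Baseline: Culture→Extract→Purify→Assay→Stain = 3+8+8+12+2 = 33 → 33 days.
Culture is on the critical path; changing it to 4 makes that path 34 days.
The critical path is still Culture→Extract→Purify→Assay→Stain; finish is now 34 days.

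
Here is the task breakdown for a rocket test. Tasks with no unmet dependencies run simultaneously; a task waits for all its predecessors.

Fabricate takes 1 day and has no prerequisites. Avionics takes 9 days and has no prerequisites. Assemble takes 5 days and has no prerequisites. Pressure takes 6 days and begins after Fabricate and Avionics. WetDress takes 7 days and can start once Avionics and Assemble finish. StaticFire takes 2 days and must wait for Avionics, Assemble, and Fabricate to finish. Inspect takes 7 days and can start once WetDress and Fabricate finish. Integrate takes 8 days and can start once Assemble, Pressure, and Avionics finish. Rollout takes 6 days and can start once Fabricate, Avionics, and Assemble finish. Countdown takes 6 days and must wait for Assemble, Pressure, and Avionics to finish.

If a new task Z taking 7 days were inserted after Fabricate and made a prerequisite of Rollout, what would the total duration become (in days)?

Originally the job takes 23 days.
With Z inserted, Rollout now waits for max(Fabricate, Avionics, Assemble, Z).
New critical path: Avionics→Pressure→Integrate = 9+6+8 = 23 ⇒ 23 days.

23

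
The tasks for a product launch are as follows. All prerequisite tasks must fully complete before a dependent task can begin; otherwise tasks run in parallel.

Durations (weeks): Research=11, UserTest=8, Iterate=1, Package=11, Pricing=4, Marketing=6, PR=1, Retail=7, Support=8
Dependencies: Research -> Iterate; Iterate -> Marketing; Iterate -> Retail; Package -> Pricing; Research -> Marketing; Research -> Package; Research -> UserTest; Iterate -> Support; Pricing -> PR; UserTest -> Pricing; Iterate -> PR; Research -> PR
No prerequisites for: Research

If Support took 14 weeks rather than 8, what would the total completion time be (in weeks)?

Actual critical path: Research→Package→Pricing→PR = 11+11+4+1 = 27 ⇒ 27 weeks.
The longest path through Support is only 20 weeks, so Support has float 7.
That remains the longest chain; total 27 weeks.

27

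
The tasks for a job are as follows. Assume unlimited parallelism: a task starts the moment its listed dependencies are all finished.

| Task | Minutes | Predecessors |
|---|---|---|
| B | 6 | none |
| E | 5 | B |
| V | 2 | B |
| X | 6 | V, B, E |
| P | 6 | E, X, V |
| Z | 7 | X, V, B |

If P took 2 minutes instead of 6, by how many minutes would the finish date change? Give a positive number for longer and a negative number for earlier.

Actual critical path: B→E→X→Z = 6+5+6+7 = 24 ⇒ 24 minutes.
The longest path through P is only 23 minutes, so P has float 1.
No other chain overtakes it, so the finish is 24 minutes.
Change in finish: 24 − 24 = +0 minutes.

0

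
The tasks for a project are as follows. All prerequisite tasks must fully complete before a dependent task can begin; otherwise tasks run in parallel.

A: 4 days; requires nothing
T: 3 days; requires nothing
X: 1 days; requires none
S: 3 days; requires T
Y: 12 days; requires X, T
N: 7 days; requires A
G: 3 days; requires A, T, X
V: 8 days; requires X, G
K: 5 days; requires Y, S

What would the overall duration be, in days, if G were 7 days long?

20

As given, the longest chain is T→Y→K = 3+12+5 = 20, so the finish is 20 days.
The longest path through G is only 15 days, so G has float 5.
That remains the longest chain; total 20 days.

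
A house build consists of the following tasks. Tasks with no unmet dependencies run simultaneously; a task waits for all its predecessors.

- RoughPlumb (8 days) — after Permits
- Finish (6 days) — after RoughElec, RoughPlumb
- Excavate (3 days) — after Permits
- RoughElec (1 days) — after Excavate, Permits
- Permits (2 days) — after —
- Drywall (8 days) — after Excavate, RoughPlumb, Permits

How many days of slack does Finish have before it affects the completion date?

2

Permits→RoughPlumb→Drywall = 2+8+8 = 18 sets the makespan at 18 days.
Longest path through Finish: 16 days (earliest finish 16, latest finish 18).
Float = 18 − 16 = 2.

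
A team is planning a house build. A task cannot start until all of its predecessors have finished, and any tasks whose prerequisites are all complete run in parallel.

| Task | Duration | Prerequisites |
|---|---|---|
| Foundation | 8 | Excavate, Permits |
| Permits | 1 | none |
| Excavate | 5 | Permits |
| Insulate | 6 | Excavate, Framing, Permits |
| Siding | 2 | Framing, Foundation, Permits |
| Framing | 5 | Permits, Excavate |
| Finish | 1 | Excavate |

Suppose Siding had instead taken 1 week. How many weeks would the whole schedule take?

As given, the longest chain is Permits→Excavate→Framing→Insulate = 1+5+5+6 = 17, so the finish is 17 weeks.
The longest path through Siding is only 16 weeks, so Siding has float 1.
The critical path is still Permits→Excavate→Framing→Insulate; finish is now 17 weeks.

17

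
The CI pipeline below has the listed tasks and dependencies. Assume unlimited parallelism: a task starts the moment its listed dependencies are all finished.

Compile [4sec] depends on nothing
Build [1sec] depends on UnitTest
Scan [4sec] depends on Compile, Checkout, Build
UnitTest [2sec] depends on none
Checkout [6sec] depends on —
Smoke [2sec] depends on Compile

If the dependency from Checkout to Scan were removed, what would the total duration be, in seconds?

8

With the dependency in place, Checkout→Scan = 6+4 = 10 sets the finish at 10 seconds.
Without Checkout→Scan, Scan's earliest start moves from 6 to 4.
The longest chain is now Compile→Scan = 4+4 = 8, so the project takes 8 seconds.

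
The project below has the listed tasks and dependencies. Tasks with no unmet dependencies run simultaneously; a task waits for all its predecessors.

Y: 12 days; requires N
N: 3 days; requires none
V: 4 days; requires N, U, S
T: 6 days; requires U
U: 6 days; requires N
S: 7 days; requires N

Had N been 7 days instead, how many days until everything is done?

19

Baseline: N→U→T = 3+6+6 = 15 → 15 days.
Since N is critical, the +4 change carries straight to that chain (now 19 days).
The critical path is still N→U→T; finish is now 19 days.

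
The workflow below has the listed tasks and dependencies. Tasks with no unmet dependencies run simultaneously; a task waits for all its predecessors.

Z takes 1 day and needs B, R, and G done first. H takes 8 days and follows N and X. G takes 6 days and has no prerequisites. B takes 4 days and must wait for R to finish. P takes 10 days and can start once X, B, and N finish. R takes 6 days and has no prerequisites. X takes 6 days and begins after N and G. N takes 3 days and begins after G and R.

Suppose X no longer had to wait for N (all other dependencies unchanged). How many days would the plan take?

Original critical path: R→N→X→P = 6+3+6+10 = 25 ⇒ 25 days.
Without N→X, X's earliest start moves from 9 to 6.
After: G→X→P = 6+6+10 = 22 → 22 days.

22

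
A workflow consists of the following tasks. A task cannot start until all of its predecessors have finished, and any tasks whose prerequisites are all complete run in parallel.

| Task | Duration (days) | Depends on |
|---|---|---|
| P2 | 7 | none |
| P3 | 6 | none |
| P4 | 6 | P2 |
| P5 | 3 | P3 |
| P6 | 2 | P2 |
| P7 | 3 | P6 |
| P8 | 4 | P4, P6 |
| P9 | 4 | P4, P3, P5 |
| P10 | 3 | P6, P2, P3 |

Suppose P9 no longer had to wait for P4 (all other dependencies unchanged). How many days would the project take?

17

Before: longest chain P2→P4→P8 = 7+6+4 = 17, finish 17.
Without P4→P9, P9's earliest start moves from 13 to 9.
After: P2→P4→P8 = 7+6+4 = 17 → 17 days.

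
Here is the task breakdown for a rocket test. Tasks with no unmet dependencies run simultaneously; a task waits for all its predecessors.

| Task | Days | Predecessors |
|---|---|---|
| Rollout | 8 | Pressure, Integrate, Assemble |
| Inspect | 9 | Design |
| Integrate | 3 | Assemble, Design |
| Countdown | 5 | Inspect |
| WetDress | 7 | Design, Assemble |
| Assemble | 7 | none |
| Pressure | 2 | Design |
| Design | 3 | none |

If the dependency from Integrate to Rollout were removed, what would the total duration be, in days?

With the dependency in place, Assemble→Integrate→Rollout = 7+3+8 = 18 sets the finish at 18 days.
Without Integrate→Rollout, Rollout's earliest start moves from 10 to 7.
After: Design→Inspect→Countdown = 3+9+5 = 17 → 17 days.

17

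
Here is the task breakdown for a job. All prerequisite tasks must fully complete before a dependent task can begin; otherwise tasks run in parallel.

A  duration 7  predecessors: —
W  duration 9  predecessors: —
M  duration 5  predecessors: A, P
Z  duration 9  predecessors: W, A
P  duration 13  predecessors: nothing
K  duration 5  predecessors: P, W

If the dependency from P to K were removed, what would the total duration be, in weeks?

18

Before: longest chain P→K = 13+5 = 18, finish 18.
Without P→K, K's earliest start moves from 13 to 9.
After: P→M = 13+5 = 18 → 18 weeks.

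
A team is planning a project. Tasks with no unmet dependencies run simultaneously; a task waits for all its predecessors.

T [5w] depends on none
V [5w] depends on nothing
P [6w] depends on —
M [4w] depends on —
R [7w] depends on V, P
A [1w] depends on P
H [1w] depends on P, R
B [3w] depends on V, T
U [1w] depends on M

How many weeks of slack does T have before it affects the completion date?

P→R→H = 6+7+1 = 14 sets the makespan at 14 weeks.
The longest chain containing T totals 8 weeks.
Slack of T = 6 − 0 = 6 weeks.

6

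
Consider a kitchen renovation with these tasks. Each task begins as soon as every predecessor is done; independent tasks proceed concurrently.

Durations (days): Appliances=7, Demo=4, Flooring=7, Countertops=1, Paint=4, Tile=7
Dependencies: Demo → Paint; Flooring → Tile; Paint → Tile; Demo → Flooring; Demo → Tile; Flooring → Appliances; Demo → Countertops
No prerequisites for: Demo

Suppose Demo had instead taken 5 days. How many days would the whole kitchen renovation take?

Critical path before the change: Demo→Flooring→Tile = 4+7+7 = 18 giving 18 days.
Demo lies on that path, so at 5 days the path becomes 19 days.
The critical path is still Demo→Flooring→Tile; finish is now 19 days.

19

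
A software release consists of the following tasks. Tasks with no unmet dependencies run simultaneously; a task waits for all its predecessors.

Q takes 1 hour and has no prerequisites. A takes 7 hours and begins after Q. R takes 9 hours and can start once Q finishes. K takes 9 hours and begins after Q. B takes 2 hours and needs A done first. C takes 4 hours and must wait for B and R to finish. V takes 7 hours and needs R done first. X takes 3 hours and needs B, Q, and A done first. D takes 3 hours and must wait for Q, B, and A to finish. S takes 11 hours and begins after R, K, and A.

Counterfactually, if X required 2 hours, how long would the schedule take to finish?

The binding path is Q→R→S = 1+9+11 = 21; finish at 21 hours.
The longest path through X is only 13 hours, so X has float 8.
No other chain overtakes it, so the finish is 21 hours.

21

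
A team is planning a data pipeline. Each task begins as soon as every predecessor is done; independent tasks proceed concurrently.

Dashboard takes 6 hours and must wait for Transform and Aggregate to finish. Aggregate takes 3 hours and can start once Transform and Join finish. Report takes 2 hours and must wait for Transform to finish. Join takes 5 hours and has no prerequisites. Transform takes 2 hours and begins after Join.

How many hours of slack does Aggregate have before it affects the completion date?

Join→Transform→Aggregate→Dashboard = 5+2+3+6 = 16 sets the makespan at 16 hours.
The longest chain containing Aggregate totals 16 hours.
Slack of Aggregate = 7 − 7 = 0 hours.

0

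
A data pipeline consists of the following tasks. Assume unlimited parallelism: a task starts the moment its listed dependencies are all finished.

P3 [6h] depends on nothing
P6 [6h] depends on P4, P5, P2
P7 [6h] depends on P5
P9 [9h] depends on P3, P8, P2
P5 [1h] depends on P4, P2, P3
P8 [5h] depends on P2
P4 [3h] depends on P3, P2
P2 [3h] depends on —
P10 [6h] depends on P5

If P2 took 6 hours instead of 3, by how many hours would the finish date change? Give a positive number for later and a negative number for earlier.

The binding path is P2→P8→P9 = 3+5+9 = 17; finish at 17 hours.
P2 lies on that path, so at 6 hours the path becomes 20 hours.
No other chain overtakes it, so the finish is 20 hours.
Change in finish: 20 − 17 = +3 hours.

3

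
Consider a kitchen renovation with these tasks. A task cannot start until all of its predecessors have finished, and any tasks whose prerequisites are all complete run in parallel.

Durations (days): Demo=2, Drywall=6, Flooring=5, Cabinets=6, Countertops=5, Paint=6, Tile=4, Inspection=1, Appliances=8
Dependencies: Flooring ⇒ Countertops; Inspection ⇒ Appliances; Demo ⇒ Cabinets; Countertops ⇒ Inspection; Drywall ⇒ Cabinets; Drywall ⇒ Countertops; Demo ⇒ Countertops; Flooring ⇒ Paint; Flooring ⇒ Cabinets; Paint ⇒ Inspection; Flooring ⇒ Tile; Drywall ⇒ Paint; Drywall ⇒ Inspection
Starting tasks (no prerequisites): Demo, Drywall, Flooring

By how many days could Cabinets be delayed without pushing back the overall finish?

Critical path: Drywall→Paint→Inspection→Appliances = 6+6+1+8 = 21, so the finish is 21 days.
Longest path through Cabinets: 12 days (earliest finish 12, latest finish 21).
So Cabinets can slip 21 − 12 = 9 days.

9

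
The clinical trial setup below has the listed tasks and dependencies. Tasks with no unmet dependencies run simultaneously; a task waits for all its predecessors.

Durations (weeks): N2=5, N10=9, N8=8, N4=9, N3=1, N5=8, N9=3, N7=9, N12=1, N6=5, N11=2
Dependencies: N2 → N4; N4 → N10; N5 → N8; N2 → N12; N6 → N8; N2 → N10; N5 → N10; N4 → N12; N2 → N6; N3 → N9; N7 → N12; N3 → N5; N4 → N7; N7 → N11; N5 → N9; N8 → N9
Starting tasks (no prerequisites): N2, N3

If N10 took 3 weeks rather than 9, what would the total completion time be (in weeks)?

25

Critical path before the change: N2→N4→N7→N11 = 5+9+9+2 = 25 giving 25 weeks.
N10 has 2 weeks of float (longest path through it is 23).
No other chain overtakes it, so the finish is 25 weeks.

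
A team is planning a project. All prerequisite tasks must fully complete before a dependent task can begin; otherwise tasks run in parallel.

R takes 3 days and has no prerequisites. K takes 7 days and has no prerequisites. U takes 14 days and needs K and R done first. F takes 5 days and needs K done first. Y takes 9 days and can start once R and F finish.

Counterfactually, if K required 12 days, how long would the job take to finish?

26

As given, the longest chain is K→U = 7+14 = 21, so the finish is 21 days.
K lies on that path, so at 12 days the path becomes 26 days.
That remains the longest chain; total 26 days.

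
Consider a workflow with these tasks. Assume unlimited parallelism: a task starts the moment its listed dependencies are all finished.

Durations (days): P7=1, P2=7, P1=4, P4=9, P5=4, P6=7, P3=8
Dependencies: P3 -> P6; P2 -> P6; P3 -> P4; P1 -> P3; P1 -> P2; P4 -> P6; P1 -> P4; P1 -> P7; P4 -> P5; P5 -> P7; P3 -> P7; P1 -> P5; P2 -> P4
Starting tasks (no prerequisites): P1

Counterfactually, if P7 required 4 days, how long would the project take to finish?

29

Baseline: P1→P3→P4→P6 = 4+8+9+7 = 28 → 28 days.
P7 is off the critical path — its longest chain is 26 days, giving 2 of slack.
Now P1→P3→P4→P5→P7 = 4+8+9+4+4 = 29 is longest, so the finish becomes 29 days.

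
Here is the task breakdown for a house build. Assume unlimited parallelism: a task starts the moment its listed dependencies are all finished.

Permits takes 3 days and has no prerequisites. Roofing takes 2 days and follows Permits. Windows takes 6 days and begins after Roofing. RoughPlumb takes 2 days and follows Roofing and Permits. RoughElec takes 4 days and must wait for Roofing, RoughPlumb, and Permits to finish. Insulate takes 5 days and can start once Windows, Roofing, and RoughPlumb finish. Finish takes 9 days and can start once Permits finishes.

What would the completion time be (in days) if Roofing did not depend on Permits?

Original critical path: Permits→Roofing→Windows→Insulate = 3+2+6+5 = 16 ⇒ 16 days.
Without Permits→Roofing, Roofing's earliest start moves from 3 to 0.
New critical path: Roofing→Windows→Insulate = 2+6+5 = 13 ⇒ 13 days.

13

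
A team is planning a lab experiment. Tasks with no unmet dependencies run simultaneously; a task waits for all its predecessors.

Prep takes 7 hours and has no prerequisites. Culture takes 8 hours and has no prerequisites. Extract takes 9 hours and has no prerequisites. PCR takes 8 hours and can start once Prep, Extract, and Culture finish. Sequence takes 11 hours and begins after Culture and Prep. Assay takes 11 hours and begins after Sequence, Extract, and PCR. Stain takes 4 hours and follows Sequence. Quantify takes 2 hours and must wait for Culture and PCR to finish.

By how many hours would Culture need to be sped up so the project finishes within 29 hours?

1

Current finish: 30 hours; target: 29.
Culture is on every critical path, so each hour cut from Culture cuts the finish by one (this holds down to a finish of 29).
Need 30 − 29 = 1 hour off Culture → Culture becomes 7 hours, finish becomes 29.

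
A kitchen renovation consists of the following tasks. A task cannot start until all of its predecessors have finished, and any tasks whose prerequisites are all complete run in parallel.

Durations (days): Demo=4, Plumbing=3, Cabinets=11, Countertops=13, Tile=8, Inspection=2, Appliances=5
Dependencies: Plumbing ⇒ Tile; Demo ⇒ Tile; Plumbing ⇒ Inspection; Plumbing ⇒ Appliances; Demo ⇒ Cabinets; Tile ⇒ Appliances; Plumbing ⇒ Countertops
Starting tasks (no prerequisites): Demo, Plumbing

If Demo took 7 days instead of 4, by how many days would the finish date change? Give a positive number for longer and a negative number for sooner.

As given, the longest chain is Demo→Tile→Appliances = 4+8+5 = 17, so the finish is 17 days.
Since Demo is critical, the +3 change carries straight to that chain (now 20 days).
The critical path is still Demo→Tile→Appliances; finish is now 20 days.
Change in finish: 20 − 17 = +3 days.

3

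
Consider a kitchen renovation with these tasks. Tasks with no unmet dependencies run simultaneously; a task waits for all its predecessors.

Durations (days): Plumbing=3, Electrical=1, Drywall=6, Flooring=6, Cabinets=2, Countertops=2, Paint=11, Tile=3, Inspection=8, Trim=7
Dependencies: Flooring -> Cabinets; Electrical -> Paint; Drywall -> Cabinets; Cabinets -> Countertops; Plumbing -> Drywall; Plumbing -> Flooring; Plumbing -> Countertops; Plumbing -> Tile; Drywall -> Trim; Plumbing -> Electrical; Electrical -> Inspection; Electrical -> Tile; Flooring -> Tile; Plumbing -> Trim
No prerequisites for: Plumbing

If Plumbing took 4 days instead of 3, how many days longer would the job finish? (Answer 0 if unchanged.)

1

The binding path is Plumbing→Drywall→Trim = 3+6+7 = 16; finish at 16 days.
Plumbing lies on that path, so at 4 days the path becomes 17 days.
The critical path is still Plumbing→Drywall→Trim; finish is now 17 days.
Change in finish: 17 − 16 = +1 days.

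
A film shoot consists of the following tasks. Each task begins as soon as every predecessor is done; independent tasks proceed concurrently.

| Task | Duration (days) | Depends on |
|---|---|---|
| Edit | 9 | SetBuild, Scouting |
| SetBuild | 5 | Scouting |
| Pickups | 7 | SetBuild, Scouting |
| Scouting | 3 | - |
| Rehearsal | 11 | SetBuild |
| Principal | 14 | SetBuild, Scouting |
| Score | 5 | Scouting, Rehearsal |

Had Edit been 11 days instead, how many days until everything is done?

24

Baseline: Scouting→SetBuild→Rehearsal→Score = 3+5+11+5 = 24 → 24 days.
Edit has 7 days of float (longest path through it is 17).
No other chain overtakes it, so the finish is 24 days.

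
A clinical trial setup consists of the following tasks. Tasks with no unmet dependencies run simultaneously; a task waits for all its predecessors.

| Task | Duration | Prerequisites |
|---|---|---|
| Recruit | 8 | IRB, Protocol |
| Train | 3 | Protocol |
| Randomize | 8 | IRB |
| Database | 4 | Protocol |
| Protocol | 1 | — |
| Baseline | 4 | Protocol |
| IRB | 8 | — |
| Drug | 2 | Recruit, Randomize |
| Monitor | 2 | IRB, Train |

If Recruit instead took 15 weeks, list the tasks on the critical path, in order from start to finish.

IRB, Recruit, Drug

The binding path is IRB→Recruit→Drug = 8+8+2 = 18; finish at 18 weeks.
Since Recruit is critical, the +7 change carries straight to that chain (now 25 weeks).
That remains the longest chain; total 25 weeks.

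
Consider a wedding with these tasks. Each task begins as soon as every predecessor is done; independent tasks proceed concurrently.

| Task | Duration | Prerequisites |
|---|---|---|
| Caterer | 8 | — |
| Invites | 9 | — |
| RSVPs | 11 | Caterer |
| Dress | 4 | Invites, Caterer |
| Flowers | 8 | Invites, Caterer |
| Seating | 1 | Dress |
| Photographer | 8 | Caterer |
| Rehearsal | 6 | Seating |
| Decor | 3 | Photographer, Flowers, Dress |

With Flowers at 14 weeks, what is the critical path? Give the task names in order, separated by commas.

Invites, Flowers, Decor

Critical path before the change: Invites→Flowers→Decor = 9+8+3 = 20 giving 20 weeks.
Since Flowers is critical, the +6 change carries straight to that chain (now 26 weeks).
That remains the longest chain; total 26 weeks.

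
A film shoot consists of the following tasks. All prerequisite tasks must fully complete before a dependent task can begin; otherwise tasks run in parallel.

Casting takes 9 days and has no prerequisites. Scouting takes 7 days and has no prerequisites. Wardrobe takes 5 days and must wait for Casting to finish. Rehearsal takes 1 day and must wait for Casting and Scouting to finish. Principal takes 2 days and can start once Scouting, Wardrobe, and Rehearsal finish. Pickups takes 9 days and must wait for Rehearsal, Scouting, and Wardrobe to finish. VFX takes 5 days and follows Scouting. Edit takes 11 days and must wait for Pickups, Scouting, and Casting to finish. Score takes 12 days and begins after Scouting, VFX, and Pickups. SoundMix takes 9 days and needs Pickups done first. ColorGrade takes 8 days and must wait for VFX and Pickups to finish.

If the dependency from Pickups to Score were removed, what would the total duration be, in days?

Before: longest chain Casting→Wardrobe→Pickups→Score = 9+5+9+12 = 35, finish 35.
Without Pickups→Score, Score's earliest start moves from 23 to 12.
The longest chain is now Casting→Wardrobe→Pickups→Edit = 9+5+9+11 = 34, so the job takes 34 days.

34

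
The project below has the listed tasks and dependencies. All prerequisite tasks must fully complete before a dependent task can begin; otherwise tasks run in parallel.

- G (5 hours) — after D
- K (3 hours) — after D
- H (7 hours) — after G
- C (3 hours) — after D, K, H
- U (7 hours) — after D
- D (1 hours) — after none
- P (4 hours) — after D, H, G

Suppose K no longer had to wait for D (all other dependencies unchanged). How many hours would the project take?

With the dependency in place, D→G→H→P = 1+5+7+4 = 17 sets the finish at 17 hours.
Without D→K, K's earliest start moves from 1 to 0.
New critical path: D→G→H→P = 1+5+7+4 = 17 ⇒ 17 hours.

17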